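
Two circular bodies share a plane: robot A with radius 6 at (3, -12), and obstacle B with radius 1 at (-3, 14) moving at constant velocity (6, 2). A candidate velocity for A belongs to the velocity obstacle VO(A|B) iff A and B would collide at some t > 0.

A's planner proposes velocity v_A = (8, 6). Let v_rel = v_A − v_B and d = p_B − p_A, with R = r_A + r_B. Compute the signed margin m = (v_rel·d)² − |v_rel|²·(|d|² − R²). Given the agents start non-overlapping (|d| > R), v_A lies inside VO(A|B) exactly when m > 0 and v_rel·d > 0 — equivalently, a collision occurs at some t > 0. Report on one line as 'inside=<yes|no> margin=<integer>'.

d = (-6, 26),  |d|² = 712;  R = 6+1 = 7,  c = 712−7² = 663
v_rel = (2, 4),  |v_rel|² = 20;  v_rel·d = (2)·(-6) + (4)·(26) = 92
20·t² − 184·t + 663 = 0  ⇒  m = 92² − 20·663 = -4796
m = -4796 < 0,  v_rel·d = 92 > 0  ⇒  outside

inside=no margin=-4796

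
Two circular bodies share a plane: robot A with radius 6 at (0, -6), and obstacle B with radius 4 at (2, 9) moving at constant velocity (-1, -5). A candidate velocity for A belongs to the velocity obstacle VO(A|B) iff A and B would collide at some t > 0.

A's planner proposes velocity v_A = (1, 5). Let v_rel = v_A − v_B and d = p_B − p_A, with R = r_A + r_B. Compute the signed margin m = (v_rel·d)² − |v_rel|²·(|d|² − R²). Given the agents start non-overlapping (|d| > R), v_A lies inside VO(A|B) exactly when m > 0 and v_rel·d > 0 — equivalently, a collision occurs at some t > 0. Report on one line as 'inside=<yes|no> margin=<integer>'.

d = (2, 15),  |d|² = 229;  R = 6+4 = 10,  c = 229−10² = 129
v_rel = (2, 10),  |v_rel|² = 104;  v_rel·d = (2)·(2) + (10)·(15) = 154
104·t² − 308·t + 129 = 0  ⇒  m = 154² − 104·129 = 10300
m = 10300 > 0,  v_rel·d = 154 > 0  ⇒  inside

inside=yes margin=10300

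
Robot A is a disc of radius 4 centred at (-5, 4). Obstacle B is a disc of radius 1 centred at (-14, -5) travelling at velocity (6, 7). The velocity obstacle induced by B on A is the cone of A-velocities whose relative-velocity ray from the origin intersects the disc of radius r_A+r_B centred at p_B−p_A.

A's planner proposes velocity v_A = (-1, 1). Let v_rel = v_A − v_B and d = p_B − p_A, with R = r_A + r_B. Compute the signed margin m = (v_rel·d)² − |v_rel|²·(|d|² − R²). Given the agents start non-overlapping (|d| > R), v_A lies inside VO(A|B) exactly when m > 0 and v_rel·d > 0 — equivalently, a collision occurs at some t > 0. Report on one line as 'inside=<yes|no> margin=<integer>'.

d = (-9, -9),  |d|² = 162;  R = 4+1 = 5,  c = 162−5² = 137
v_rel = (-7, -6),  |v_rel|² = 85;  v_rel·d = (-7)·(-9) + (-6)·(-9) = 117
85·t² − 234·t + 137 = 0  ⇒  m = 117² − 85·137 = 2044
m = 2044 > 0,  v_rel·d = 117 > 0  ⇒  inside

inside=yes margin=2044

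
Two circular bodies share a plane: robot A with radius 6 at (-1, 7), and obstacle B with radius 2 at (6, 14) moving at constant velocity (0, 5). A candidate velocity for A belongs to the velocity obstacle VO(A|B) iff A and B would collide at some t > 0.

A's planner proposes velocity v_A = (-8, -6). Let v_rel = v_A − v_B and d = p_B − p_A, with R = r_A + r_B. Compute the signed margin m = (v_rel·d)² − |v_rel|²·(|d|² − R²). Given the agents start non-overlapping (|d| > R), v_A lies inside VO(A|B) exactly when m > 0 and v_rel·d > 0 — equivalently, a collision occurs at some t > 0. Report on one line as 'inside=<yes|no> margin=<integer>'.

d = (7, 7),  |d|² = 98;  R = 6+2 = 8,  c = 98−8² = 34
v_rel = (-8, -11),  |v_rel|² = 185;  v_rel·d = (-8)·(7) + (-11)·(7) = -133
185·t² + 266·t + 34 = 0  ⇒  m = (-133)² − 185·34 = 11399
m = 11399 > 0,  v_rel·d = -133 < 0  ⇒  outside

inside=no margin=11399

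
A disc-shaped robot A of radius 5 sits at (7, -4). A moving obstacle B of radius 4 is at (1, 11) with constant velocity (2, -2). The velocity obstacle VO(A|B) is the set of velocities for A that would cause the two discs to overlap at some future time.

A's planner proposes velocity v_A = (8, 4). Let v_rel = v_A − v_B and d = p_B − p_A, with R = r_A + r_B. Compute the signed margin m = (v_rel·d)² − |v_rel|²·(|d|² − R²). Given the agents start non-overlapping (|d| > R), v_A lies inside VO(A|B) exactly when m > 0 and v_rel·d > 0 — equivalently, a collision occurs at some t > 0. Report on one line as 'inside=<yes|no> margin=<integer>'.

d = (-6, 15),  |d|² = 261;  R = 5+4 = 9,  c = 261−9² = 180
v_rel = (6, 6),  |v_rel|² = 72;  v_rel·d = (6)·(-6) + (6)·(15) = 54
72·t² − 108·t + 180 = 0  ⇒  m = 54² − 72·180 = -10044
m = -10044 < 0,  v_rel·d = 54 > 0  ⇒  outside

inside=no margin=-10044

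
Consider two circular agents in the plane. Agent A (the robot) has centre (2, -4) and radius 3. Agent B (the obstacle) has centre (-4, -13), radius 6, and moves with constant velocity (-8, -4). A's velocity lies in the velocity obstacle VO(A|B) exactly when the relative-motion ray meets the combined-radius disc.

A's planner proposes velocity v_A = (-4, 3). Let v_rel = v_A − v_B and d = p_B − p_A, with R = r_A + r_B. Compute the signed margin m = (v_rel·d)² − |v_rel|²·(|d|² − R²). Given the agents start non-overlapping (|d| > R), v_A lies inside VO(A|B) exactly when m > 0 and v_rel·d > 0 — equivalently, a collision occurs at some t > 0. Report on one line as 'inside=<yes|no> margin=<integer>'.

d = (-6, -9),  |d|² = 117;  R = 3+6 = 9,  c = 117−9² = 36
v_rel = (4, 7),  |v_rel|² = 65;  v_rel·d = (4)·(-6) + (7)·(-9) = -87
65·t² + 174·t + 36 = 0  ⇒  m = (-87)² − 65·36 = 5229
m = 5229 > 0,  v_rel·d = -87 < 0  ⇒  outside

inside=no margin=5229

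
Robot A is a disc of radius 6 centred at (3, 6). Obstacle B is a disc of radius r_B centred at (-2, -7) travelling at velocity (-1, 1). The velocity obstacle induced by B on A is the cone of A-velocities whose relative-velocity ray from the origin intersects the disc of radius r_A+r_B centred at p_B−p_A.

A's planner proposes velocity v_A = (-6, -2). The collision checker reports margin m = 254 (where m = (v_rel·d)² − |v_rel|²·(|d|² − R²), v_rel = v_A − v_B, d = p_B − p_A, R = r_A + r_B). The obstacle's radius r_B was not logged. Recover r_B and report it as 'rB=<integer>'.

m = 254
d = (-5, -13);  v_rel = (-5, -3),  |v_rel|² = 34
v_rel×d = (-5)·(-13) − (-3)·(-5) = 50
since m = R²·34 − 50²:  R² = (2500 + 254) / 34 = 81
R = √81 = 9  ⇒  r_B = 9 − 6 = 3

rB=3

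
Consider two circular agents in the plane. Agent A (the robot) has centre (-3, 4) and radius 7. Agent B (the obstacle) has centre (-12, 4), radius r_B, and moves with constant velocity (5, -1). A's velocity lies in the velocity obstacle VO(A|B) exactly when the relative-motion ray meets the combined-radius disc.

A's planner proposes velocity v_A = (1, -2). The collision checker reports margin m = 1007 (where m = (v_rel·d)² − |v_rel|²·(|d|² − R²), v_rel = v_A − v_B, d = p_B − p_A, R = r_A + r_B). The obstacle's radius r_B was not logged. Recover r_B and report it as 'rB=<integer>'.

m = 1007
d = (-9, 0);  v_rel = (-4, -1),  |v_rel|² = 17
v_rel×d = (-4)·(0) − (-1)·(-9) = -9
since m = R²·17 − (-9)²:  R² = (81 + 1007) / 17 = 64
R = √64 = 8  ⇒  r_B = 8 − 7 = 1

rB=1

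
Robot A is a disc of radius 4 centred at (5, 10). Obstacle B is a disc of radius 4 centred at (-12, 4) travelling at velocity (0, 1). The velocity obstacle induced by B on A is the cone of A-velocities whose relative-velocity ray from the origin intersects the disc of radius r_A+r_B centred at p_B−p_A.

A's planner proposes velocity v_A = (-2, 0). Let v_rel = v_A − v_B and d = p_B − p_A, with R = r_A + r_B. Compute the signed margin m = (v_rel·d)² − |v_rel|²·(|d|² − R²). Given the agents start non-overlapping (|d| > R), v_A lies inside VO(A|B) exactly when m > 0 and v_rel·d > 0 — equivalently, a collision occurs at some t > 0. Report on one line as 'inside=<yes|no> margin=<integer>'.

d = (-17, -6),  |d|² = 325;  R = 4+4 = 8,  c = 325−8² = 261
v_rel = (-2, -1),  |v_rel|² = 5;  v_rel·d = (-2)·(-17) + (-1)·(-6) = 40
5·t² − 80·t + 261 = 0  ⇒  m = 40² − 5·261 = 295
m = 295 > 0,  v_rel·d = 40 > 0  ⇒  inside

inside=yes margin=295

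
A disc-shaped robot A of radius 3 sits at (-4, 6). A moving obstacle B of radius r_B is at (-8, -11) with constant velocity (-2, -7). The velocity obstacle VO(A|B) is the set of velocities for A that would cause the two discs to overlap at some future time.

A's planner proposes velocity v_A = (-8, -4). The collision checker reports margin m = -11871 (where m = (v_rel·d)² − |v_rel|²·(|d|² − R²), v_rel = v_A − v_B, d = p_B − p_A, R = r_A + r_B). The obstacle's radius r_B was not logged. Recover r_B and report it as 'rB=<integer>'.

m = -11871
d = (-4, -17);  v_rel = (-6, 3),  |v_rel|² = 45
v_rel×d = (-6)·(-17) − (3)·(-4) = 114
since m = R²·45 − 114²:  R² = (12996 + -11871) / 45 = 25
R = √25 = 5  ⇒  r_B = 5 − 3 = 2

rB=2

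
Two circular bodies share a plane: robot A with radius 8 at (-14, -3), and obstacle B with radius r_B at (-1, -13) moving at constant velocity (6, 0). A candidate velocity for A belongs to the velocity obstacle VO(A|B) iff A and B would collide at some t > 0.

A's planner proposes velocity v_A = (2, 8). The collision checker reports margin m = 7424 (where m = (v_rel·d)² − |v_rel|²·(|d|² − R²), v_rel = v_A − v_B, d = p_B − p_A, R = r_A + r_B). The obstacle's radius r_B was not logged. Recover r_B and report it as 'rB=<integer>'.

m = 7424
d = (13, -10);  v_rel = (-4, 8),  |v_rel|² = 80
v_rel×d = (-4)·(-10) − (8)·(13) = -64
since m = R²·80 − (-64)²:  R² = (4096 + 7424) / 80 = 144
R = √144 = 12  ⇒  r_B = 12 − 8 = 4

rB=4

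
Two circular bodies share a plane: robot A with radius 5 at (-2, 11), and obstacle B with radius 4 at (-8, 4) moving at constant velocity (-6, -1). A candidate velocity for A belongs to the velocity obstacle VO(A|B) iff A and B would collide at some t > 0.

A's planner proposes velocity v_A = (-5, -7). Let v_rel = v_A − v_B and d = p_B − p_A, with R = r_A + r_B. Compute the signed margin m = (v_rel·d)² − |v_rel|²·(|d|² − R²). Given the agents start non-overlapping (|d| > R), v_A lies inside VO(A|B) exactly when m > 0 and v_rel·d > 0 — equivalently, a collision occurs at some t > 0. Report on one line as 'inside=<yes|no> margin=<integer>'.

d = (-6, -7),  |d|² = 85;  R = 5+4 = 9,  c = 85−9² = 4
v_rel = (1, -6),  |v_rel|² = 37;  v_rel·d = (1)·(-6) + (-6)·(-7) = 36
37·t² − 72·t + 4 = 0  ⇒  m = 36² − 37·4 = 1148
m = 1148 > 0,  v_rel·d = 36 > 0  ⇒  inside

inside=yes margin=1148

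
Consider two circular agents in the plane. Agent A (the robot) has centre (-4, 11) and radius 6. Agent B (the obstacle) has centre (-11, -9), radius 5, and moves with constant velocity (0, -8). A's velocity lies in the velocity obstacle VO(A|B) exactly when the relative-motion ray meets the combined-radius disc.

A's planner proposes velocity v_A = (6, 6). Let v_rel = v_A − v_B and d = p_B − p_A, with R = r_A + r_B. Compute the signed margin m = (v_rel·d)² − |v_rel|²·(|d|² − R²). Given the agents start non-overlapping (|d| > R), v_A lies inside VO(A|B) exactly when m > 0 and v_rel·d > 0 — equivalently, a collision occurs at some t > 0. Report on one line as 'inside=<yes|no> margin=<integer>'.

d = (-7, -20),  |d|² = 449;  R = 6+5 = 11,  c = 449−11² = 328
v_rel = (6, 14),  |v_rel|² = 232;  v_rel·d = (6)·(-7) + (14)·(-20) = -322
232·t² + 644·t + 328 = 0  ⇒  m = (-322)² − 232·328 = 27588
m = 27588 > 0,  v_rel·d = -322 < 0  ⇒  outside

inside=no margin=27588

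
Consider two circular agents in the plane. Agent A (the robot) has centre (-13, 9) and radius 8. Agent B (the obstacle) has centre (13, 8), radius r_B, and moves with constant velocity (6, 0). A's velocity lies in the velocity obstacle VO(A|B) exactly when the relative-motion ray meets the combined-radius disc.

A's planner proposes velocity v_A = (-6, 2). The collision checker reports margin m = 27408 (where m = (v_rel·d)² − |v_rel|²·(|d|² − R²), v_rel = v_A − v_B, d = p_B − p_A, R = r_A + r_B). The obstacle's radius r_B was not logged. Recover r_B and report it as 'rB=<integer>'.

m = 27408
d = (26, -1);  v_rel = (-12, 2),  |v_rel|² = 148
v_rel×d = (-12)·(-1) − (2)·(26) = -40
since m = R²·148 − (-40)²:  R² = (1600 + 27408) / 148 = 196
R = √196 = 14  ⇒  r_B = 14 − 8 = 6

rB=6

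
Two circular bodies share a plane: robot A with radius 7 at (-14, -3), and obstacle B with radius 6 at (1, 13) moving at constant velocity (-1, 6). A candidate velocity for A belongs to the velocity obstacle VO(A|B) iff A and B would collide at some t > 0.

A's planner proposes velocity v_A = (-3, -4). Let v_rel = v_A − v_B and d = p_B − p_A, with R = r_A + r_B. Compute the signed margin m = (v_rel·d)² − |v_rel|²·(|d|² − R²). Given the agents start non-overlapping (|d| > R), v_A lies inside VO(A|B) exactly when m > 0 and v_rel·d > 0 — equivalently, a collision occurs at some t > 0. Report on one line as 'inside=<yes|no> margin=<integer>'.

d = (15, 16),  |d|² = 481;  R = 7+6 = 13,  c = 481−13² = 312
v_rel = (-2, -10),  |v_rel|² = 104;  v_rel·d = (-2)·(15) + (-10)·(16) = -190
104·t² + 380·t + 312 = 0  ⇒  m = (-190)² − 104·312 = 3652
m = 3652 > 0,  v_rel·d = -190 < 0  ⇒  outside

inside=no margin=3652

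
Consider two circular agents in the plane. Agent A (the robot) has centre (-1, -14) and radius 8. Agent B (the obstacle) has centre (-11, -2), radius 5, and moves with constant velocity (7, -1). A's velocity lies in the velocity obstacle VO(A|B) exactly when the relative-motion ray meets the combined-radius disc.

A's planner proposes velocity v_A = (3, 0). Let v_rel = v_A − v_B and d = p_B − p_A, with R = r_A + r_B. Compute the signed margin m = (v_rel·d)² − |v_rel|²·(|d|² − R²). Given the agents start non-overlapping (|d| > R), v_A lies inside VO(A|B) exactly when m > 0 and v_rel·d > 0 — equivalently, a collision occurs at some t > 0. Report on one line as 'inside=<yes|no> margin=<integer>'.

d = (-10, 12),  |d|² = 244;  R = 8+5 = 13,  c = 244−13² = 75
v_rel = (-4, 1),  |v_rel|² = 17;  v_rel·d = (-4)·(-10) + (1)·(12) = 52
17·t² − 104·t + 75 = 0  ⇒  m = 52² − 17·75 = 1429
m = 1429 > 0,  v_rel·d = 52 > 0  ⇒  inside

inside=yes margin=1429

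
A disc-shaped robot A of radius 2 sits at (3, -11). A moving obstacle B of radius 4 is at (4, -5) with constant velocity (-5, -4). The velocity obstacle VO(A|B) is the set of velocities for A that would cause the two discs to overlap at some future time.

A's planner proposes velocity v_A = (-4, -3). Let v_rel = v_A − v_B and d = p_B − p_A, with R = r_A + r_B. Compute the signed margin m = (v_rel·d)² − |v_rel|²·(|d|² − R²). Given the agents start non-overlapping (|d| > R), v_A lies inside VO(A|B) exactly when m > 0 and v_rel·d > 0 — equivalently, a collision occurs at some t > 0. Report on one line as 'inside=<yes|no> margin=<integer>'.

d = (1, 6),  |d|² = 37;  R = 2+4 = 6,  c = 37−6² = 1
v_rel = (1, 1),  |v_rel|² = 2;  v_rel·d = (1)·(1) + (1)·(6) = 7
2·t² − 14·t + 1 = 0  ⇒  m = 7² − 2·1 = 47
m = 47 > 0,  v_rel·d = 7 > 0  ⇒  inside

inside=yes margin=47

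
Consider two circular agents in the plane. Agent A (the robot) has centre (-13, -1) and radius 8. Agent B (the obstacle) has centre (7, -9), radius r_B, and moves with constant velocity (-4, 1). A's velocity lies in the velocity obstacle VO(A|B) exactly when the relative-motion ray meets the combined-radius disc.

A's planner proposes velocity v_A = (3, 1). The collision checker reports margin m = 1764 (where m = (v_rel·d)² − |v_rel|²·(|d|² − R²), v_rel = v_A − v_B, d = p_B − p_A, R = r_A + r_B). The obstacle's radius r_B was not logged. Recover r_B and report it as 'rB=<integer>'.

m = 1764
d = (20, -8);  v_rel = (7, 0),  |v_rel|² = 49
v_rel×d = (7)·(-8) − (0)·(20) = -56
since m = R²·49 − (-56)²:  R² = (3136 + 1764) / 49 = 100
R = √100 = 10  ⇒  r_B = 10 − 8 = 2

rB=2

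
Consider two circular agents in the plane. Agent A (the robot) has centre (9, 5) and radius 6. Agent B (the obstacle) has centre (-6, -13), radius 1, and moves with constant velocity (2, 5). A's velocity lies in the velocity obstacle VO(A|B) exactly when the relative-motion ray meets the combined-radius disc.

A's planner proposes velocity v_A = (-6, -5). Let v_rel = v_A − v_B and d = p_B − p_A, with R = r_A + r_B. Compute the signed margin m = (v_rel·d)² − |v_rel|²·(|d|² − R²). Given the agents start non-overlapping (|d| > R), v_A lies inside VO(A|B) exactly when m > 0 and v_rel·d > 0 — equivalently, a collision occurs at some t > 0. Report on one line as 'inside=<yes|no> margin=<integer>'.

d = (-15, -18),  |d|² = 549;  R = 6+1 = 7,  c = 549−7² = 500
v_rel = (-8, -10),  |v_rel|² = 164;  v_rel·d = (-8)·(-15) + (-10)·(-18) = 300
164·t² − 600·t + 500 = 0  ⇒  m = 300² − 164·500 = 8000
m = 8000 > 0,  v_rel·d = 300 > 0  ⇒  inside

inside=yes margin=8000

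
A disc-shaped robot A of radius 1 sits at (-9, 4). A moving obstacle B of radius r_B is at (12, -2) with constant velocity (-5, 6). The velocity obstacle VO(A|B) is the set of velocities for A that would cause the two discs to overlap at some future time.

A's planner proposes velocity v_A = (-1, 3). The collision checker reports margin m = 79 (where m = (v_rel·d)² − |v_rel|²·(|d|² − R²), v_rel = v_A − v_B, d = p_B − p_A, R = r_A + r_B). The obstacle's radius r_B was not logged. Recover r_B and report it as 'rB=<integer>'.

m = 79
d = (21, -6);  v_rel = (4, -3),  |v_rel|² = 25
v_rel×d = (4)·(-6) − (-3)·(21) = 39
since m = R²·25 − 39²:  R² = (1521 + 79) / 25 = 64
R = √64 = 8  ⇒  r_B = 8 − 1 = 7

rB=7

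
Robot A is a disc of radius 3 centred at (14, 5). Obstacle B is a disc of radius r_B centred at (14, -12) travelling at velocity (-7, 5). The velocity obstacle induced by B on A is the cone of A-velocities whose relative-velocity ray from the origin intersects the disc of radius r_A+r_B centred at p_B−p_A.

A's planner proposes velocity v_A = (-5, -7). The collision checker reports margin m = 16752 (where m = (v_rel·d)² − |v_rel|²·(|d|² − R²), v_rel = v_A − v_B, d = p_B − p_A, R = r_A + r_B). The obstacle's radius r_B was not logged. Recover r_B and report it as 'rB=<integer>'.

m = 16752
d = (0, -17);  v_rel = (2, -12),  |v_rel|² = 148
v_rel×d = (2)·(-17) − (-12)·(0) = -34
since m = R²·148 − (-34)²:  R² = (1156 + 16752) / 148 = 121
R = √121 = 11  ⇒  r_B = 11 − 3 = 8

rB=8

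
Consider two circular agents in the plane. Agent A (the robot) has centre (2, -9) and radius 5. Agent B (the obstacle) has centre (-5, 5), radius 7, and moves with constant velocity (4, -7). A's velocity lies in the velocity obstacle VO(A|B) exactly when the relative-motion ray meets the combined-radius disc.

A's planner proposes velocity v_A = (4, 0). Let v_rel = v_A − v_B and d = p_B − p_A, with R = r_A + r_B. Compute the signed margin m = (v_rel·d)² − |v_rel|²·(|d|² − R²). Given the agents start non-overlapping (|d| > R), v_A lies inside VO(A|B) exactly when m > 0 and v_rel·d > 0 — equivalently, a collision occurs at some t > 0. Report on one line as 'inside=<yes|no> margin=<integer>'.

d = (-7, 14),  |d|² = 245;  R = 5+7 = 12,  c = 245−12² = 101
v_rel = (0, 7),  |v_rel|² = 49;  v_rel·d = (0)·(-7) + (7)·(14) = 98
49·t² − 196·t + 101 = 0  ⇒  m = 98² − 49·101 = 4655
m = 4655 > 0,  v_rel·d = 98 > 0  ⇒  inside

inside=yes margin=4655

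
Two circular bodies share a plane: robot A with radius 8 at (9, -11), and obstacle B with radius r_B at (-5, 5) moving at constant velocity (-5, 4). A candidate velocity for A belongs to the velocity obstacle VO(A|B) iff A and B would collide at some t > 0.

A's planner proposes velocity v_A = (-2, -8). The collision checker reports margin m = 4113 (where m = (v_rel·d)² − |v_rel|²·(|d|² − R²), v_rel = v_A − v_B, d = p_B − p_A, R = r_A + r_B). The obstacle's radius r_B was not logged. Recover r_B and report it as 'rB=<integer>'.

m = 4113
d = (-14, 16);  v_rel = (3, -12),  |v_rel|² = 153
v_rel×d = (3)·(16) − (-12)·(-14) = -120
since m = R²·153 − (-120)²:  R² = (14400 + 4113) / 153 = 121
R = √121 = 11  ⇒  r_B = 11 − 8 = 3

rB=3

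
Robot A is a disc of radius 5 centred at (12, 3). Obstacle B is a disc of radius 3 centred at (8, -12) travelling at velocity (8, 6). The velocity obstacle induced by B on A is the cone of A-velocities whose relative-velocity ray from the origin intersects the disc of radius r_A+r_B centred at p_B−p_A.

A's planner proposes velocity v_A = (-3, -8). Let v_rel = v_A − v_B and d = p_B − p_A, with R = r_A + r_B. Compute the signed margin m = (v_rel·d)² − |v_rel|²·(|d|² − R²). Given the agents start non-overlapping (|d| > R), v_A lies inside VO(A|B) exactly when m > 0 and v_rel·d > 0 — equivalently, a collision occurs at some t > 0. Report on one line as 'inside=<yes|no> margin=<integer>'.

d = (-4, -15),  |d|² = 241;  R = 5+3 = 8,  c = 241−8² = 177
v_rel = (-11, -14),  |v_rel|² = 317;  v_rel·d = (-11)·(-4) + (-14)·(-15) = 254
317·t² − 508·t + 177 = 0  ⇒  m = 254² − 317·177 = 8407
m = 8407 > 0,  v_rel·d = 254 > 0  ⇒  inside

inside=yes margin=8407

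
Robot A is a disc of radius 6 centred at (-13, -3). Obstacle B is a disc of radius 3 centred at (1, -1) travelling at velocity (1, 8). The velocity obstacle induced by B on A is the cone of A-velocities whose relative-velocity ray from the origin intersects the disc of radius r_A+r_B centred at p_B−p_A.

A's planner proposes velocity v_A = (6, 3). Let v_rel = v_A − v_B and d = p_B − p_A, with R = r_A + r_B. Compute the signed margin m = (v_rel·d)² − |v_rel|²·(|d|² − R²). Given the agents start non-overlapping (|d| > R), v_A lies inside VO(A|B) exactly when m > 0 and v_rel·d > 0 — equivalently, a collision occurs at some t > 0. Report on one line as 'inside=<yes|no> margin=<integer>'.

d = (14, 2),  |d|² = 200;  R = 6+3 = 9,  c = 200−9² = 119
v_rel = (5, -5),  |v_rel|² = 50;  v_rel·d = (5)·(14) + (-5)·(2) = 60
50·t² − 120·t + 119 = 0  ⇒  m = 60² − 50·119 = -2350
m = -2350 < 0,  v_rel·d = 60 > 0  ⇒  outside

inside=no margin=-2350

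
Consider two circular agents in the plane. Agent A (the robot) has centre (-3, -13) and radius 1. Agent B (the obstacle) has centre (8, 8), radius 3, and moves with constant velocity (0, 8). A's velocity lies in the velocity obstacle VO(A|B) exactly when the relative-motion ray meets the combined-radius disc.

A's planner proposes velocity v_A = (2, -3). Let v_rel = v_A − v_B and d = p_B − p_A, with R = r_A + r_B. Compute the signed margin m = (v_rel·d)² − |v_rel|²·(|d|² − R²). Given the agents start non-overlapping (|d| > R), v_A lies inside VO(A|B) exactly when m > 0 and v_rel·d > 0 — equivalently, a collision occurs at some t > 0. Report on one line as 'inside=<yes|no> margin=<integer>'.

d = (11, 21),  |d|² = 562;  R = 1+3 = 4,  c = 562−4² = 546
v_rel = (2, -11),  |v_rel|² = 125;  v_rel·d = (2)·(11) + (-11)·(21) = -209
125·t² + 418·t + 546 = 0  ⇒  m = (-209)² − 125·546 = -24569
m = -24569 < 0,  v_rel·d = -209 < 0  ⇒  outside

inside=no margin=-24569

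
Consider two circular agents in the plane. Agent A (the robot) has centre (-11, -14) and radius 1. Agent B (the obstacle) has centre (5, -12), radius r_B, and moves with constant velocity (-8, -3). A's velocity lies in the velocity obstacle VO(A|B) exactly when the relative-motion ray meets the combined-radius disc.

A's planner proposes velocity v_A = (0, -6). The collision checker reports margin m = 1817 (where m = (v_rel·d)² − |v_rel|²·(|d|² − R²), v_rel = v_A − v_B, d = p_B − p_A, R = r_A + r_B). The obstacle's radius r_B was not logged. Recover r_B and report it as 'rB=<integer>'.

m = 1817
d = (16, 2);  v_rel = (8, -3),  |v_rel|² = 73
v_rel×d = (8)·(2) − (-3)·(16) = 64
since m = R²·73 − 64²:  R² = (4096 + 1817) / 73 = 81
R = √81 = 9  ⇒  r_B = 9 − 1 = 8

rB=8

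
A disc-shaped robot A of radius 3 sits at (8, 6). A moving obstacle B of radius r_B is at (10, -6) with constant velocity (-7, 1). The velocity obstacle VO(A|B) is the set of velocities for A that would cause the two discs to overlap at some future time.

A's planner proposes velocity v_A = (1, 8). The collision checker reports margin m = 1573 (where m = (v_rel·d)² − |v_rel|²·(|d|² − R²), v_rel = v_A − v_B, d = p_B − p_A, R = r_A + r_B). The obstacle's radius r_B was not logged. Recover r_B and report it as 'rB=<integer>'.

m = 1573
d = (2, -12);  v_rel = (8, 7),  |v_rel|² = 113
v_rel×d = (8)·(-12) − (7)·(2) = -110
since m = R²·113 − (-110)²:  R² = (12100 + 1573) / 113 = 121
R = √121 = 11  ⇒  r_B = 11 − 3 = 8

rB=8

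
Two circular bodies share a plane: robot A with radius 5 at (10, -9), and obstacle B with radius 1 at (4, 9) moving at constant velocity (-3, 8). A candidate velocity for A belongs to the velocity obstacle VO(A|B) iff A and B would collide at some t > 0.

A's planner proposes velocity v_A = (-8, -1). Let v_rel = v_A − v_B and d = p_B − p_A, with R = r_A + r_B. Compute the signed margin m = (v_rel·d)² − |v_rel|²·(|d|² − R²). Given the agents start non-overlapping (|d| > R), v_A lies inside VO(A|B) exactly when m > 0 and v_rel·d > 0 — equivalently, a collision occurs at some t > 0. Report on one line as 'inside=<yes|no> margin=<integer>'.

d = (-6, 18),  |d|² = 360;  R = 5+1 = 6,  c = 360−6² = 324
v_rel = (-5, -9),  |v_rel|² = 106;  v_rel·d = (-5)·(-6) + (-9)·(18) = -132
106·t² + 264·t + 324 = 0  ⇒  m = (-132)² − 106·324 = -16920
m = -16920 < 0,  v_rel·d = -132 < 0  ⇒  outside

inside=no margin=-16920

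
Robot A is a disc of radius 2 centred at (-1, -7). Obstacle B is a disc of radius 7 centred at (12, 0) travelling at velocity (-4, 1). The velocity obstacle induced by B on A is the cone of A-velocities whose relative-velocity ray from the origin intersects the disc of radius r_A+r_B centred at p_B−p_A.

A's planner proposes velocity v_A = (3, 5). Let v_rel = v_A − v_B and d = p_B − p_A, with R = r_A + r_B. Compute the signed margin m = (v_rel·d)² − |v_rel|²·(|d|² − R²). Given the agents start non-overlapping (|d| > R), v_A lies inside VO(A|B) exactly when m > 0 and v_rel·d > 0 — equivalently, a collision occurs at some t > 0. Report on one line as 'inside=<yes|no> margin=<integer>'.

d = (13, 7),  |d|² = 218;  R = 2+7 = 9,  c = 218−9² = 137
v_rel = (7, 4),  |v_rel|² = 65;  v_rel·d = (7)·(13) + (4)·(7) = 119
65·t² − 238·t + 137 = 0  ⇒  m = 119² − 65·137 = 5256
m = 5256 > 0,  v_rel·d = 119 > 0  ⇒  inside

inside=yes margin=5256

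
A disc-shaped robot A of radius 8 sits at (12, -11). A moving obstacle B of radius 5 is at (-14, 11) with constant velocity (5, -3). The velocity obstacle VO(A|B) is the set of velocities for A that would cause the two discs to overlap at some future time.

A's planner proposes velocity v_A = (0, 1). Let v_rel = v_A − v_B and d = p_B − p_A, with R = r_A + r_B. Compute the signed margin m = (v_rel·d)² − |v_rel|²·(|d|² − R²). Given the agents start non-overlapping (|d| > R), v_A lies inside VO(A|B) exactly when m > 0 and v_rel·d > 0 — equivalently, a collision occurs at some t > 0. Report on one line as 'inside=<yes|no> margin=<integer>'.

d = (-26, 22),  |d|² = 1160;  R = 8+5 = 13,  c = 1160−13² = 991
v_rel = (-5, 4),  |v_rel|² = 41;  v_rel·d = (-5)·(-26) + (4)·(22) = 218
41·t² − 436·t + 991 = 0  ⇒  m = 218² − 41·991 = 6893
m = 6893 > 0,  v_rel·d = 218 > 0  ⇒  inside

inside=yes margin=6893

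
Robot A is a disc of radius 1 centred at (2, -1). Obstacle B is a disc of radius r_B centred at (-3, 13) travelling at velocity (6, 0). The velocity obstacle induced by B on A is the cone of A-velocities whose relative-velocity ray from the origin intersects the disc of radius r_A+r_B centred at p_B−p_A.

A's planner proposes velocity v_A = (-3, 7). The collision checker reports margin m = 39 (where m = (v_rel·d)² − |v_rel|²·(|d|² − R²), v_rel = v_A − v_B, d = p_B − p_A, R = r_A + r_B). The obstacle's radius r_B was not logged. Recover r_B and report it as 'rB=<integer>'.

m = 39
d = (-5, 14);  v_rel = (-9, 7),  |v_rel|² = 130
v_rel×d = (-9)·(14) − (7)·(-5) = -91
since m = R²·130 − (-91)²:  R² = (8281 + 39) / 130 = 64
R = √64 = 8  ⇒  r_B = 8 − 1 = 7

rB=7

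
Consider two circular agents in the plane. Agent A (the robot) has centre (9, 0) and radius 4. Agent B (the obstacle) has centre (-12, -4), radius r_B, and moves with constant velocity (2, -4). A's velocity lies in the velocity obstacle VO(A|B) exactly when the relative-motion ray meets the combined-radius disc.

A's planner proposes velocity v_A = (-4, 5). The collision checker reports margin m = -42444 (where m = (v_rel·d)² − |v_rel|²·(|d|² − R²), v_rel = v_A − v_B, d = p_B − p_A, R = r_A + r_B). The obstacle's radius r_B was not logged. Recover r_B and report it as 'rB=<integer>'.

m = -42444
d = (-21, -4);  v_rel = (-6, 9),  |v_rel|² = 117
v_rel×d = (-6)·(-4) − (9)·(-21) = 213
since m = R²·117 − 213²:  R² = (45369 + -42444) / 117 = 25
R = √25 = 5  ⇒  r_B = 5 − 4 = 1

rB=1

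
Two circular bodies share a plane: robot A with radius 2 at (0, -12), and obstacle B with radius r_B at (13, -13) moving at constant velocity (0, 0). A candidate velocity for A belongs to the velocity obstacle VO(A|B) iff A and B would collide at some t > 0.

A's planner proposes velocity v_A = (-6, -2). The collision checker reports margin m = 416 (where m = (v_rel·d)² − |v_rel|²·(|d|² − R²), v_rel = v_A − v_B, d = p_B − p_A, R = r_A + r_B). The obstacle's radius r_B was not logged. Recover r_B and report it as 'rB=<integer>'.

m = 416
d = (13, -1);  v_rel = (-6, -2),  |v_rel|² = 40
v_rel×d = (-6)·(-1) − (-2)·(13) = 32
since m = R²·40 − 32²:  R² = (1024 + 416) / 40 = 36
R = √36 = 6  ⇒  r_B = 6 − 2 = 4

rB=4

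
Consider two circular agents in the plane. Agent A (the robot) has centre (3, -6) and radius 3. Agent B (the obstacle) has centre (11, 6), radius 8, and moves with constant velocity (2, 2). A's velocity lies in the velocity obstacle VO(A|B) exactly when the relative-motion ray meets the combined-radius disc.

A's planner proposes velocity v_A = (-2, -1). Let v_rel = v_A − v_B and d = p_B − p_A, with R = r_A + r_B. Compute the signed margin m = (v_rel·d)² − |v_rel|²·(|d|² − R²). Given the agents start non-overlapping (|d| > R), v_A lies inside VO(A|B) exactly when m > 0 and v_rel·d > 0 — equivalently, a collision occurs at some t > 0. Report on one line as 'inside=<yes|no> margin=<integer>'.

d = (8, 12),  |d|² = 208;  R = 3+8 = 11,  c = 208−11² = 87
v_rel = (-4, -3),  |v_rel|² = 25;  v_rel·d = (-4)·(8) + (-3)·(12) = -68
25·t² + 136·t + 87 = 0  ⇒  m = (-68)² − 25·87 = 2449
m = 2449 > 0,  v_rel·d = -68 < 0  ⇒  outside

inside=no margin=2449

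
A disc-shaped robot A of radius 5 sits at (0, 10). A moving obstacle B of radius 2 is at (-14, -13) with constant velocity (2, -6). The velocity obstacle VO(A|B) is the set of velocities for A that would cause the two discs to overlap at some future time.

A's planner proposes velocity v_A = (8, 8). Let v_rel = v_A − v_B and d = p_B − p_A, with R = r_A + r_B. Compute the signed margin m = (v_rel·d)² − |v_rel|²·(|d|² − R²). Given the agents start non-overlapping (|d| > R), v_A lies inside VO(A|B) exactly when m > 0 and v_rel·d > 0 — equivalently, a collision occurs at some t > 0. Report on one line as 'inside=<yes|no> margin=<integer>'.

d = (-14, -23),  |d|² = 725;  R = 5+2 = 7,  c = 725−7² = 676
v_rel = (6, 14),  |v_rel|² = 232;  v_rel·d = (6)·(-14) + (14)·(-23) = -406
232·t² + 812·t + 676 = 0  ⇒  m = (-406)² − 232·676 = 8004
m = 8004 > 0,  v_rel·d = -406 < 0  ⇒  outside

inside=no margin=8004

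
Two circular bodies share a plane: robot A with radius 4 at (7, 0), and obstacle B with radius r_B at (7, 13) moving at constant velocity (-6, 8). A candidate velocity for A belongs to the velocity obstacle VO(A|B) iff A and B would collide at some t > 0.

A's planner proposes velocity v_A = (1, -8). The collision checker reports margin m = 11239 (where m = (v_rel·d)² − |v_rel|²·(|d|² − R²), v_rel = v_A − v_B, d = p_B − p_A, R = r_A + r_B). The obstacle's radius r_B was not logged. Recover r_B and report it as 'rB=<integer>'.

m = 11239
d = (0, 13);  v_rel = (7, -16),  |v_rel|² = 305
v_rel×d = (7)·(13) − (-16)·(0) = 91
since m = R²·305 − 91²:  R² = (8281 + 11239) / 305 = 64
R = √64 = 8  ⇒  r_B = 8 − 4 = 4

rB=4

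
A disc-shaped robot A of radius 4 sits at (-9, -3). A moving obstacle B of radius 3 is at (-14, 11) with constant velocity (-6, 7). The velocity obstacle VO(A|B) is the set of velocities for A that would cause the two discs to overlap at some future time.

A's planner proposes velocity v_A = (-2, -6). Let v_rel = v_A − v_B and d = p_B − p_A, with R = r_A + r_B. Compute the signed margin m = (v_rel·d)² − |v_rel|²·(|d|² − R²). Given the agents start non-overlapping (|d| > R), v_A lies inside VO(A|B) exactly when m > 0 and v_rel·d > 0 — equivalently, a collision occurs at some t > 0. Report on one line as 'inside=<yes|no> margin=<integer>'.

d = (-5, 14),  |d|² = 221;  R = 4+3 = 7,  c = 221−7² = 172
v_rel = (4, -13),  |v_rel|² = 185;  v_rel·d = (4)·(-5) + (-13)·(14) = -202
185·t² + 404·t + 172 = 0  ⇒  m = (-202)² − 185·172 = 8984
m = 8984 > 0,  v_rel·d = -202 < 0  ⇒  outside

inside=no margin=8984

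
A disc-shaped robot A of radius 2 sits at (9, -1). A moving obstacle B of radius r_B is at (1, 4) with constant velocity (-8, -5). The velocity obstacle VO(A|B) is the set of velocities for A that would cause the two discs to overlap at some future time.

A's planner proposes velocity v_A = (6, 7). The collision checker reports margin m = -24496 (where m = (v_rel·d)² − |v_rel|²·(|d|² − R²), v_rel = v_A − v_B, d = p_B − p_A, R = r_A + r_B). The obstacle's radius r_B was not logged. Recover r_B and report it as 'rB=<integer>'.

m = -24496
d = (-8, 5);  v_rel = (14, 12),  |v_rel|² = 340
v_rel×d = (14)·(5) − (12)·(-8) = 166
since m = R²·340 − 166²:  R² = (27556 + -24496) / 340 = 9
R = √9 = 3  ⇒  r_B = 3 − 2 = 1

rB=1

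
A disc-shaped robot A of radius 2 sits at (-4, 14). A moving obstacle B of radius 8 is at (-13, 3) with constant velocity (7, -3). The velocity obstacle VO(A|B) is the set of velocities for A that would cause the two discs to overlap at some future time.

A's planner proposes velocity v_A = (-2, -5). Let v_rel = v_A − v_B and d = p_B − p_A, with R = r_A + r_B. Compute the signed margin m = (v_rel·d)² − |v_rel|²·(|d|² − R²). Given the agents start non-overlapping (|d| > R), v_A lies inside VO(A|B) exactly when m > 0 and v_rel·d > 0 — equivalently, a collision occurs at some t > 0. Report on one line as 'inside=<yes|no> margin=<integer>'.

d = (-9, -11),  |d|² = 202;  R = 2+8 = 10,  c = 202−10² = 102
v_rel = (-9, -2),  |v_rel|² = 85;  v_rel·d = (-9)·(-9) + (-2)·(-11) = 103
85·t² − 206·t + 102 = 0  ⇒  m = 103² − 85·102 = 1939
m = 1939 > 0,  v_rel·d = 103 > 0  ⇒  inside

inside=yes margin=1939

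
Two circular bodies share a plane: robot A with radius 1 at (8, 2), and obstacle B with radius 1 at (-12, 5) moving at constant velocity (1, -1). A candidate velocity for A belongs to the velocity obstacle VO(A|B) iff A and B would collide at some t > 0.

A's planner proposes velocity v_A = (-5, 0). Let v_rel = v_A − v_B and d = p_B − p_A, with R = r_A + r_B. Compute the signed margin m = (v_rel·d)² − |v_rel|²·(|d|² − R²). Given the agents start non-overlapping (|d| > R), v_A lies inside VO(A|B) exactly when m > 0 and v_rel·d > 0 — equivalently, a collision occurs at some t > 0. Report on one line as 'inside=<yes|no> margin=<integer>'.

d = (-20, 3),  |d|² = 409;  R = 1+1 = 2,  c = 409−2² = 405
v_rel = (-6, 1),  |v_rel|² = 37;  v_rel·d = (-6)·(-20) + (1)·(3) = 123
37·t² − 246·t + 405 = 0  ⇒  m = 123² − 37·405 = 144
m = 144 > 0,  v_rel·d = 123 > 0  ⇒  inside

inside=yes margin=144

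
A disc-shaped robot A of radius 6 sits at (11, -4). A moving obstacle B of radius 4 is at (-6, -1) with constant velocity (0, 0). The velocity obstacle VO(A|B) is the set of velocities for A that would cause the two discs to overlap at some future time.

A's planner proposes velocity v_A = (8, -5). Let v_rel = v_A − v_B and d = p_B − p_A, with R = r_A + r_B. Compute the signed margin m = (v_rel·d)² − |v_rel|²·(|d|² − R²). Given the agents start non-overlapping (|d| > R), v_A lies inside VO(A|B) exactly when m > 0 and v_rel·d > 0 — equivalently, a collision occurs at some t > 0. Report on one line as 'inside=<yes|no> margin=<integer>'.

d = (-17, 3),  |d|² = 298;  R = 6+4 = 10,  c = 298−10² = 198
v_rel = (8, -5),  |v_rel|² = 89;  v_rel·d = (8)·(-17) + (-5)·(3) = -151
89·t² + 302·t + 198 = 0  ⇒  m = (-151)² − 89·198 = 5179
m = 5179 > 0,  v_rel·d = -151 < 0  ⇒  outside

inside=no margin=5179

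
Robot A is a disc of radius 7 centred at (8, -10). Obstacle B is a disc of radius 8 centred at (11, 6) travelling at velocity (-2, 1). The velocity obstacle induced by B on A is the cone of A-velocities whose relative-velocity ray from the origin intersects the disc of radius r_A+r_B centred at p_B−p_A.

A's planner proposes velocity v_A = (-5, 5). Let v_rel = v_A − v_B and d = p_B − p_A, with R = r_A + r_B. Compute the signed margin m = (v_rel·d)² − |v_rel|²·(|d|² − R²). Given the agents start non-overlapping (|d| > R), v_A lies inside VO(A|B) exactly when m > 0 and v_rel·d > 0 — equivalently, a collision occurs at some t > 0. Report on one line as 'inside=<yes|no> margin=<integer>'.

d = (3, 16),  |d|² = 265;  R = 7+8 = 15,  c = 265−15² = 40
v_rel = (-3, 4),  |v_rel|² = 25;  v_rel·d = (-3)·(3) + (4)·(16) = 55
25·t² − 110·t + 40 = 0  ⇒  m = 55² − 25·40 = 2025
m = 2025 > 0,  v_rel·d = 55 > 0  ⇒  inside

inside=yes margin=2025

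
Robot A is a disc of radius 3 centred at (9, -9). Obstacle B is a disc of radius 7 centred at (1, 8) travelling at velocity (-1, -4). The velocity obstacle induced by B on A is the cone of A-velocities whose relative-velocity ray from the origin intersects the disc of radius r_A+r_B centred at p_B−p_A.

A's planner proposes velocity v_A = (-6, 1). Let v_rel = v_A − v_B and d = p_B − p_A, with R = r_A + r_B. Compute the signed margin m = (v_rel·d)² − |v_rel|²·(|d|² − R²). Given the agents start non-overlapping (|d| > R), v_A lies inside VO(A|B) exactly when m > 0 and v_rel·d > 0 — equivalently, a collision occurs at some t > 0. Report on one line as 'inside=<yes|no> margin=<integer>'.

d = (-8, 17),  |d|² = 353;  R = 3+7 = 10,  c = 353−10² = 253
v_rel = (-5, 5),  |v_rel|² = 50;  v_rel·d = (-5)·(-8) + (5)·(17) = 125
50·t² − 250·t + 253 = 0  ⇒  m = 125² − 50·253 = 2975
m = 2975 > 0,  v_rel·d = 125 > 0  ⇒  inside

inside=yes margin=2975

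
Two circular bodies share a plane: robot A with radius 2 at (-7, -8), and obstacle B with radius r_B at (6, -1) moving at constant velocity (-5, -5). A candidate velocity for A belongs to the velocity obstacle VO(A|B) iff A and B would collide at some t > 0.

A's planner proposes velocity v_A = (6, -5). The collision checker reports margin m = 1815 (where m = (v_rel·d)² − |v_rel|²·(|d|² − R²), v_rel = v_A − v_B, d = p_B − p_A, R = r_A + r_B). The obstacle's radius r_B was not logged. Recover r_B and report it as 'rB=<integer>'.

m = 1815
d = (13, 7);  v_rel = (11, 0),  |v_rel|² = 121
v_rel×d = (11)·(7) − (0)·(13) = 77
since m = R²·121 − 77²:  R² = (5929 + 1815) / 121 = 64
R = √64 = 8  ⇒  r_B = 8 − 2 = 6

rB=6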